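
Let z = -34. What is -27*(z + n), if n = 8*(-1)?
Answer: 1134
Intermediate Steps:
n = -8
-27*(z + n) = -27*(-34 - 8) = -27*(-42) = 1134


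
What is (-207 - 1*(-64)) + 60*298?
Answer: 17737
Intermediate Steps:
(-207 - 1*(-64)) + 60*298 = (-207 + 64) + 17880 = -143 + 17880 = 17737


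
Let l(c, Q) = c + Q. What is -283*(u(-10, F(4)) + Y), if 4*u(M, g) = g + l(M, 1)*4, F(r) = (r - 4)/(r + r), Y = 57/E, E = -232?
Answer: 607035/232 ≈ 2616.5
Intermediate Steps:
Y = -57/232 (Y = 57/(-232) = 57*(-1/232) = -57/232 ≈ -0.24569)
F(r) = (-4 + r)/(2*r) (F(r) = (-4 + r)/((2*r)) = (-4 + r)*(1/(2*r)) = (-4 + r)/(2*r))
l(c, Q) = Q + c
u(M, g) = 1 + M + g/4 (u(M, g) = (g + (1 + M)*4)/4 = (g + (4 + 4*M))/4 = (4 + g + 4*M)/4 = 1 + M + g/4)
-283*(u(-10, F(4)) + Y) = -283*((1 - 10 + ((½)*(-4 + 4)/4)/4) - 57/232) = -283*((1 - 10 + ((½)*(¼)*0)/4) - 57/232) = -283*((1 - 10 + (¼)*0) - 57/232) = -283*((1 - 10 + 0) - 57/232) = -283*(-9 - 57/232) = -283*(-2145/232) = 607035/232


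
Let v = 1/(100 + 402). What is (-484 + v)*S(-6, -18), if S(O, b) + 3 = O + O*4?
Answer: 8017911/502 ≈ 15972.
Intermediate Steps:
v = 1/502 ≈ 0.0019920
S(O, b) = -3 + 5*O (S(O, b) = -3 + (O + O*4) = -3 + (O + 4*O) = -3 + 5*O)
(-484 + v)*S(-6, -18) = (-484 + 1/502)*(-3 + 5*(-6)) = -242967*(-3 - 30)/502 = -242967/502*(-33) = 8017911/502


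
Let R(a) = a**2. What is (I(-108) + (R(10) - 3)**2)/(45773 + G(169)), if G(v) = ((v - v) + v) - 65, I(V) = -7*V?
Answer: 10165/45877 ≈ 0.22157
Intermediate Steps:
G(v) = -65 + v (G(v) = (0 + v) - 65 = v - 65 = -65 + v)
(I(-108) + (R(10) - 3)**2)/(45773 + G(169)) = (-7*(-108) + (10**2 - 3)**2)/(45773 + (-65 + 169)) = (756 + (100 - 3)**2)/(45773 + 104) = (756 + 97**2)/45877 = (756 + 9409)*(1/45877) = 10165*(1/45877) = 10165/45877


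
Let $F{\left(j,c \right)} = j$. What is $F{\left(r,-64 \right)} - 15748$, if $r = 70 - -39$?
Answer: $-15639$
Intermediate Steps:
$r = 109$ ($r = 70 + 39 = 109$)
$F{\left(r,-64 \right)} - 15748 = 109 - 15748 = -15639$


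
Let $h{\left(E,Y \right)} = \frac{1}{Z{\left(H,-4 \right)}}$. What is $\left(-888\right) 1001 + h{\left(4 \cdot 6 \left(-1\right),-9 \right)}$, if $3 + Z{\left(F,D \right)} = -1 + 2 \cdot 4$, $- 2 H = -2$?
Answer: $- \frac{3555551}{4} \approx -8.8889 \cdot 10^{5}$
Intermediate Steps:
$H = 1$ ($H = \left(- \frac{1}{2}\right) \left(-2\right) = 1$)
$Z{\left(F,D \right)} = 4$ ($Z{\left(F,D \right)} = -3 + \left(-1 + 2 \cdot 4\right) = -3 + \left(-1 + 8\right) = -3 + 7 = 4$)
$h{\left(E,Y \right)} = \frac{1}{4}$
$\left(-888\right) 1001 + h{\left(4 \cdot 6 \left(-1\right),-9 \right)} = \left(-888\right) 1001 + \frac{1}{4} = -888888 + \frac{1}{4} = - \frac{3555551}{4}$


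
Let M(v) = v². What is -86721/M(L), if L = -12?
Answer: -28907/48 ≈ -602.23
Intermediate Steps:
-86721/M(L) = -86721/((-12)²) = -86721/144 = -86721*1/144 = -28907/48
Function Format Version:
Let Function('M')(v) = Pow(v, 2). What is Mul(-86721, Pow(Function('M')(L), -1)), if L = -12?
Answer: Rational(-28907, 48) ≈ -602.23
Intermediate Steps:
Mul(-86721, Pow(Function('M')(L), -1)) = Mul(-86721, Pow(Pow(-12, 2), -1)) = Mul(-86721, Pow(144, -1)) = Mul(-86721, Rational(1, 144)) = Rational(-28907, 48)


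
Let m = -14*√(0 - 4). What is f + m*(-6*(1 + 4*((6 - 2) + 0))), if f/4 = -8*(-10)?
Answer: 320 + 2856*I ≈ 320.0 + 2856.0*I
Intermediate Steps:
f = 320 (f = 4*(-8*(-10)) = 4*80 = 320)
m = -28*I ≈ -28.0*I
f + m*(-6*(1 + 4*((6 - 2) + 0))) = 320 + (-28*I)*(-6*(1 + 4*((6 - 2) + 0))) = 320 + (-28*I)*(-6*(1 + 4*(4 + 0))) = 320 + (-28*I)*(-6*(1 + 4*4)) = 320 + (-28*I)*(-6*(1 + 16)) = 320 + (-28*I)*(-6*17) = 320 - 28*I*(-102) = 320 + 2856*I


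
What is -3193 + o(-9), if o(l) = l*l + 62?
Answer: -3050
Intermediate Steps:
o(l) = 62 + l² (o(l) = l² + 62 = 62 + l²)
-3193 + o(-9) = -3193 + (62 + (-9)²) = -3193 + (62 + 81) = -3193 + 143 = -3050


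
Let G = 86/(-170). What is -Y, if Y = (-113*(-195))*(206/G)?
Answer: 385832850/43 ≈ 8.9729e+6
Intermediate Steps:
G = -43/85 (G = 86*(-1/170) = -43/85 ≈ -0.50588)
Y = -385832850/43 (Y = (-113*(-195))*(206/(-43/85)) = 22035*(206*(-85/43)) = 22035*(-17510/43) = -385832850/43 ≈ -8.9729e+6)
-Y = -1*(-385832850/43) = 385832850/43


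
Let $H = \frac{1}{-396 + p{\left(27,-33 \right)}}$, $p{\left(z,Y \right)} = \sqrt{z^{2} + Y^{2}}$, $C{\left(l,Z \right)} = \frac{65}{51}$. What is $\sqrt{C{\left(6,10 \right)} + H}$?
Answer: $\frac{\sqrt{436713 - 3315 \sqrt{202}}}{51 \sqrt{132 - \sqrt{202}}} \approx 1.1277$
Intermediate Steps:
$C{\left(l,Z \right)} = \frac{65}{51}$ ($C{\left(l,Z \right)} = 65 \cdot \frac{1}{51} = \frac{65}{51}$)
$p{\left(z,Y \right)} = \sqrt{Y^{2} + z^{2}}$
$H = \frac{1}{-396 + 3 \sqrt{202}}$ ($H = \frac{1}{-396 + \sqrt{\left(-33\right)^{2} + 27^{2}}} = \frac{1}{-396 + \sqrt{1089 + 729}} = \frac{1}{-396 + \sqrt{1818}} = \frac{1}{-396 + 3 \sqrt{202}} \approx -0.00283$)
$\sqrt{C{\left(6,10 \right)} + H} = \sqrt{\frac{65}{51} - \left(\frac{22}{8611} + \frac{\sqrt{202}}{51666}\right)} = \sqrt{\frac{558593}{439161} - \frac{\sqrt{202}}{51666}}$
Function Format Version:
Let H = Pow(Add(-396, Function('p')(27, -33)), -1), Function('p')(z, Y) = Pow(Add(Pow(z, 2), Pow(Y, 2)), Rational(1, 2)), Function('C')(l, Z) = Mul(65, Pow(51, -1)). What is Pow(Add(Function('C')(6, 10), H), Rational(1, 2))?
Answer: Mul(Rational(1, 51), Pow(Add(132, Mul(-1, Pow(202, Rational(1, 2)))), Rational(-1, 2)), Pow(Add(436713, Mul(-3315, Pow(202, Rational(1, 2)))), Rational(1, 2))) ≈ 1.1277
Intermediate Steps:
Function('C')(l, Z) = Rational(65, 51) (Function('C')(l, Z) = Mul(65, Rational(1, 51)) = Rational(65, 51))
Function('p')(z, Y) = Pow(Add(Pow(Y, 2), Pow(z, 2)), Rational(1, 2))
H = Pow(Add(-396, Mul(3, Pow(202, Rational(1, 2)))), -1) (H = Pow(Add(-396, Pow(Add(Pow(-33, 2), Pow(27, 2)), Rational(1, 2))), -1) = Pow(Add(-396, Pow(Add(1089, 729), Rational(1, 2))), -1) = Pow(Add(-396, Pow(1818, Rational(1, 2))), -1) = Pow(Add(-396, Mul(3, Pow(202, Rational(1, 2)))), -1) ≈ -0.0028300)
Pow(Add(Function('C')(6, 10), H), Rational(1, 2)) = Pow(Add(Rational(65, 51), Add(Rational(-22, 8611), Mul(Rational(-1, 51666), Pow(202, Rational(1, 2))))), Rational(1, 2)) = Pow(Add(Rational(558593, 439161), Mul(Rational(-1, 51666), Pow(202, Rational(1, 2)))), Rational(1, 2))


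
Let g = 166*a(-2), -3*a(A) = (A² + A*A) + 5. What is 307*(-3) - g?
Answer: -605/3 ≈ -201.67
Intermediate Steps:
a(A) = -5/3 - 2*A²/3 (a(A) = -((A² + A*A) + 5)/3 = -((A² + A²) + 5)/3 = -(2*A² + 5)/3 = -(5 + 2*A²)/3 = -5/3 - 2*A²/3)
g = -2158/3 (g = 166*(-5/3 - ⅔*(-2)²) = 166*(-5/3 - ⅔*4) = 166*(-5/3 - 8/3) = 166*(-13/3) = -2158/3 ≈ -719.33)
307*(-3) - g = 307*(-3) - 1*(-2158/3) = -921 + 2158/3 = -605/3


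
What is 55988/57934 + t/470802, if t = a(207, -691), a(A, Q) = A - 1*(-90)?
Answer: 4396078129/4545907178 ≈ 0.96704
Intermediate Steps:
a(A, Q) = 90 + A (a(A, Q) = A + 90 = 90 + A)
t = 297 (t = 90 + 207 = 297)
55988/57934 + t/470802 = 55988/57934 + 297/470802 = 55988*(1/57934) + 297*(1/470802) = 27994/28967 + 99/156934 = 4396078129/4545907178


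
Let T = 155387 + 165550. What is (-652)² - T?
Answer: 104167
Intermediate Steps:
T = 320937
(-652)² - T = (-652)² - 1*320937 = 425104 - 320937 = 104167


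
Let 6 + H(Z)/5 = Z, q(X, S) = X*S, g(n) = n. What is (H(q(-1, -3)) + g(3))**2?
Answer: 144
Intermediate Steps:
q(X, S) = S*X
H(Z) = -30 + 5*Z
(H(q(-1, -3)) + g(3))**2 = ((-30 + 5*(-3*(-1))) + 3)**2 = ((-30 + 5*3) + 3)**2 = ((-30 + 15) + 3)**2 = (-15 + 3)**2 = (-12)**2 = 144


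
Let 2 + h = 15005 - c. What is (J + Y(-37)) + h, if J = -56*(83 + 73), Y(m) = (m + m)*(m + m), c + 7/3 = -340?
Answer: 36256/3 ≈ 12085.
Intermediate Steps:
c = -1027/3 (c = -7/3 - 340 = -1027/3 ≈ -342.33)
Y(m) = 4*m**2 (Y(m) = (2*m)*(2*m) = 4*m**2)
J = -8736 (J = -56*156 = -8736)
h = 46036/3 (h = -2 + (15005 - 1*(-1027/3)) = -2 + (15005 + 1027/3) = -2 + 46042/3 = 46036/3 ≈ 15345.)
(J + Y(-37)) + h = (-8736 + 4*(-37)**2) + 46036/3 = (-8736 + 4*1369) + 46036/3 = (-8736 + 5476) + 46036/3 = -3260 + 46036/3 = 36256/3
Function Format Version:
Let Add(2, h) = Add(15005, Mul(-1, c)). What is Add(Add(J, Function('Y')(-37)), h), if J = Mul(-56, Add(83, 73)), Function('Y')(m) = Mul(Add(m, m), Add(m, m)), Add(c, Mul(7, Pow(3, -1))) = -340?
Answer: Rational(36256, 3) ≈ 12085.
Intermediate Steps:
c = Rational(-1027, 3) (c = Add(Rational(-7, 3), -340) = Rational(-1027, 3) ≈ -342.33)
Function('Y')(m) = Mul(4, Pow(m, 2)) (Function('Y')(m) = Mul(Mul(2, m), Mul(2, m)) = Mul(4, Pow(m, 2)))
J = -8736 (J = Mul(-56, 156) = -8736)
h = Rational(46036, 3) (h = Add(-2, Add(15005, Mul(-1, Rational(-1027, 3)))) = Add(-2, Add(15005, Rational(1027, 3))) = Add(-2, Rational(46042, 3)) = Rational(46036, 3) ≈ 15345.)
Add(Add(J, Function('Y')(-37)), h) = Add(Add(-8736, Mul(4, Pow(-37, 2))), Rational(46036, 3)) = Add(Add(-8736, Mul(4, 1369)), Rational(46036, 3)) = Add(Add(-8736, 5476), Rational(46036, 3)) = Add(-3260, Rational(46036, 3)) = Rational(36256, 3)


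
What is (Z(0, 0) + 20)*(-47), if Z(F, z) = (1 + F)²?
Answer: -987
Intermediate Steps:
(Z(0, 0) + 20)*(-47) = ((1 + 0)² + 20)*(-47) = (1² + 20)*(-47) = (1 + 20)*(-47) = 21*(-47) = -987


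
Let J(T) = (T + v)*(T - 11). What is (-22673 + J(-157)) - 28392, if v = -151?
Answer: 679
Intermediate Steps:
J(T) = (-151 + T)*(-11 + T) (J(T) = (T - 151)*(T - 11) = (-151 + T)*(-11 + T))
(-22673 + J(-157)) - 28392 = (-22673 + (1661 + (-157)**2 - 162*(-157))) - 28392 = (-22673 + (1661 + 24649 + 25434)) - 28392 = (-22673 + 51744) - 28392 = 29071 - 28392 = 679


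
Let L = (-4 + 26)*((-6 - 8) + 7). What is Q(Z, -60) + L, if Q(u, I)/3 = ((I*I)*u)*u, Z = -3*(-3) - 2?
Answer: 529046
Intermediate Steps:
Z = 7 (Z = 9 - 2 = 7)
Q(u, I) = 3*I**2*u**2 (Q(u, I) = 3*(((I*I)*u)*u) = 3*((I**2*u)*u) = 3*((u*I**2)*u) = 3*(I**2*u**2) = 3*I**2*u**2)
L = -154 (L = 22*(-14 + 7) = 22*(-7) = -154)
Q(Z, -60) + L = 3*(-60)**2*7**2 - 154 = 3*3600*49 - 154 = 529200 - 154 = 529046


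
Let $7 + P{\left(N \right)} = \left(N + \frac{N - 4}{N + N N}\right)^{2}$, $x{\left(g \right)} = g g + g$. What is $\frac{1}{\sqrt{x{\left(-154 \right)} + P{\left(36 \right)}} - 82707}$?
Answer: $- \frac{9171296523}{758527665633350} - \frac{333 \sqrt{2755894411}}{758527665633350} \approx -1.2114 \cdot 10^{-5}$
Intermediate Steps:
$x{\left(g \right)} = g + g^{2}$ ($x{\left(g \right)} = g^{2} + g = g + g^{2}$)
$P{\left(N \right)} = -7 + \left(N + \frac{-4 + N}{N + N^{2}}\right)^{2}$ ($P{\left(N \right)} = -7 + \left(N + \frac{N - 4}{N + N N}\right)^{2} = -7 + \left(N + \frac{-4 + N}{N + N^{2}}\right)^{2}$)
$\frac{1}{\sqrt{x{\left(-154 \right)} + P{\left(36 \right)}} - 82707} = \frac{1}{\sqrt{- 154 \left(1 - 154\right) - \left(7 - \frac{\left(-4 + 36 + 36^{2} + 36^{3}\right)^{2}}{1296 \left(1 + 36\right)^{2}}\right)} - 82707} = \frac{1}{\sqrt{\left(-154\right) \left(-153\right) - \left(7 - \frac{\left(-4 + 36 + 1296 + 46656\right)^{2}}{1296 \cdot 1369}\right)} - 82707} = \frac{1}{\sqrt{23562 - \left(7 - \frac{47984^{2}}{1774224}\right)} - 82707} = \frac{1}{\sqrt{23562 - \left(7 - \frac{143904016}{110889}\right)} - 82707} = \frac{1}{\sqrt{23562 + \left(-7 + \frac{143904016}{110889}\right)} - 82707} = \frac{1}{\sqrt{23562 + \frac{143127793}{110889}} - 82707} = \frac{1}{\sqrt{\frac{2755894411}{110889}} - 82707} = \frac{1}{\frac{\sqrt{2755894411}}{333} - 82707} = \frac{1}{-82707 + \frac{\sqrt{2755894411}}{333}}$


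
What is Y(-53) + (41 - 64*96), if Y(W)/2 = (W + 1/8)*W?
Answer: -1993/4 ≈ -498.25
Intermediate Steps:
Y(W) = 2*W*(⅛ + W) (Y(W) = 2*((W + 1/8)*W) = 2*((W + ⅛)*W) = 2*((⅛ + W)*W) = 2*(W*(⅛ + W)) = 2*W*(⅛ + W))
Y(-53) + (41 - 64*96) = (¼)*(-53)*(1 + 8*(-53)) + (41 - 64*96) = (¼)*(-53)*(1 - 424) + (41 - 6144) = (¼)*(-53)*(-423) - 6103 = 22419/4 - 6103 = -1993/4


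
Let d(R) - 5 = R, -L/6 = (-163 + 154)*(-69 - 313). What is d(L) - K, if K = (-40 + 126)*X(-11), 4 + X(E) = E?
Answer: -19333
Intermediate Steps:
L = -20628 (L = -6*(-163 + 154)*(-69 - 313) = -(-54)*(-382) = -6*3438 = -20628)
X(E) = -4 + E
d(R) = 5 + R
K = -1290 (K = (-40 + 126)*(-4 - 11) = 86*(-15) = -1290)
d(L) - K = (5 - 20628) - 1*(-1290) = -20623 + 1290 = -19333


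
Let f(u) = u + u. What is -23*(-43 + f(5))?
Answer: 759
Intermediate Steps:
f(u) = 2*u
-23*(-43 + f(5)) = -23*(-43 + 2*5) = -23*(-43 + 10) = -23*(-33) = 759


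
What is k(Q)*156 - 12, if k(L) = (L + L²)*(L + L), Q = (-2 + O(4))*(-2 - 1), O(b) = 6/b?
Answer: 1743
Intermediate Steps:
Q = 3/2 (Q = (-2 + 6/4)*(-2 - 1) = (-2 + 6*(¼))*(-3) = (-2 + 3/2)*(-3) = -½*(-3) = 3/2 ≈ 1.5000)
k(L) = 2*L*(L + L²) (k(L) = (L + L²)*(2*L) = 2*L*(L + L²))
k(Q)*156 - 12 = (2*(3/2)²*(1 + 3/2))*156 - 12 = (2*(9/4)*(5/2))*156 - 12 = (45/4)*156 - 12 = 1755 - 12 = 1743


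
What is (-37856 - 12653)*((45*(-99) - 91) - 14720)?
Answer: 973106394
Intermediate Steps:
(-37856 - 12653)*((45*(-99) - 91) - 14720) = -50509*((-4455 - 91) - 14720) = -50509*(-4546 - 14720) = -50509*(-19266) = 973106394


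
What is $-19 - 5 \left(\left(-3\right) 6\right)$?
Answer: $71$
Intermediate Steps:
$-19 - 5 \left(\left(-3\right) 6\right) = -19 - -90 = -19 + 90 = 71$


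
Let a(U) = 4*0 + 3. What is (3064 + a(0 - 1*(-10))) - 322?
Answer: 2745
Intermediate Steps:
a(U) = 3 (a(U) = 0 + 3 = 3)
(3064 + a(0 - 1*(-10))) - 322 = (3064 + 3) - 322 = 3067 - 322 = 2745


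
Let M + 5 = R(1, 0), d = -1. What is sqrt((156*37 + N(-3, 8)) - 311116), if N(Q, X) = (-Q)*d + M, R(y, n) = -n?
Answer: 6*I*sqrt(8482) ≈ 552.59*I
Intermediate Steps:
M = -5 (M = -5 - 1*0 = -5 + 0 = -5)
N(Q, X) = -5 + Q (N(Q, X) = -Q*(-1) - 5 = Q - 5 = -5 + Q)
sqrt((156*37 + N(-3, 8)) - 311116) = sqrt((156*37 + (-5 - 3)) - 311116) = sqrt((5772 - 8) - 311116) = sqrt(5764 - 311116) = sqrt(-305352) = 6*I*sqrt(8482)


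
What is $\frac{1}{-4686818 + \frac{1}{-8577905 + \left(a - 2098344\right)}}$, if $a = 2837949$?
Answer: $- \frac{7838300}{36736685529401} \approx -2.1336 \cdot 10^{-7}$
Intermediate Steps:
$\frac{1}{-4686818 + \frac{1}{-8577905 + \left(a - 2098344\right)}} = \frac{1}{-4686818 + \frac{1}{-8577905 + \left(2837949 - 2098344\right)}} = \frac{1}{-4686818 + \frac{1}{-8577905 + 739605}} = \frac{1}{-4686818 + \frac{1}{-7838300}} = \frac{1}{-4686818 - \frac{1}{7838300}} = \frac{1}{- \frac{36736685529401}{7838300}} = - \frac{7838300}{36736685529401}$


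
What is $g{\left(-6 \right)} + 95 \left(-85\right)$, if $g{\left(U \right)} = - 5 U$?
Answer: $-8045$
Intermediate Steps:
$g{\left(-6 \right)} + 95 \left(-85\right) = \left(-5\right) \left(-6\right) + 95 \left(-85\right) = 30 - 8075 = -8045$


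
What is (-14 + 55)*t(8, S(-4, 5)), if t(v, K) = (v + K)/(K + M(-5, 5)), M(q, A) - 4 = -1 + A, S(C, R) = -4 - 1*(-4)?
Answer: 41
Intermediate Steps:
S(C, R) = 0 (S(C, R) = -4 + 4 = 0)
M(q, A) = 3 + A (M(q, A) = 4 + (-1 + A) = 3 + A)
t(v, K) = (K + v)/(8 + K) (t(v, K) = (v + K)/(K + (3 + 5)) = (K + v)/(K + 8) = (K + v)/(8 + K))
(-14 + 55)*t(8, S(-4, 5)) = (-14 + 55)*((0 + 8)/(8 + 0)) = 41*(8/8) = 41*((⅛)*8) = 41*1 = 41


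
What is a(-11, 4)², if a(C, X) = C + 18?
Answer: 49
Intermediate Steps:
a(C, X) = 18 + C
a(-11, 4)² = (18 - 11)² = 7² = 49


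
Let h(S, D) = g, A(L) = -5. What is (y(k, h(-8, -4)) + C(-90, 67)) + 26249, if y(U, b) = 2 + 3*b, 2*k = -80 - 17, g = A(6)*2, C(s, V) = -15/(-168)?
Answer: 1468381/56 ≈ 26221.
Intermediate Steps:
C(s, V) = 5/56 (C(s, V) = -15*(-1/168) = 5/56)
g = -10 (g = -5*2 = -10)
h(S, D) = -10
k = -97/2 (k = (-80 - 17)/2 = (½)*(-97) = -97/2 ≈ -48.500)
(y(k, h(-8, -4)) + C(-90, 67)) + 26249 = ((2 + 3*(-10)) + 5/56) + 26249 = ((2 - 30) + 5/56) + 26249 = (-28 + 5/56) + 26249 = -1563/56 + 26249 = 1468381/56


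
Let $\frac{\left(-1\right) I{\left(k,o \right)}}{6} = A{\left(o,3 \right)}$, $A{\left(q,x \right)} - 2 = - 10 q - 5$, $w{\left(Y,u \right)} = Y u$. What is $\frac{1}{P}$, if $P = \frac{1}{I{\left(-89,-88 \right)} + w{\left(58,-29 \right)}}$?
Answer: $-6944$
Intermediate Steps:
$A{\left(q,x \right)} = -3 - 10 q$ ($A{\left(q,x \right)} = 2 - \left(5 + 10 q\right) = -3 - 10 q$)
$I{\left(k,o \right)} = 18 + 60 o$ ($I{\left(k,o \right)} = - 6 \left(-3 - 10 o\right) = 18 + 60 o$)
$P = - \frac{1}{6944}$ ($P = \frac{1}{\left(18 + 60 \left(-88\right)\right) + 58 \left(-29\right)} = \frac{1}{\left(18 - 5280\right) - 1682} = \frac{1}{-5262 - 1682} = \frac{1}{-6944} = - \frac{1}{6944} \approx -0.00014401$)
$\frac{1}{P} = \frac{1}{- \frac{1}{6944}} = -6944$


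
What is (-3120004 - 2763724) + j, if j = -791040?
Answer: -6674768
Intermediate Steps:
(-3120004 - 2763724) + j = (-3120004 - 2763724) - 791040 = -5883728 - 791040 = -6674768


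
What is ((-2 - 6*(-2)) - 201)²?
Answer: 36481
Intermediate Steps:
((-2 - 6*(-2)) - 201)² = ((-2 + 12) - 201)² = (10 - 201)² = (-191)² = 36481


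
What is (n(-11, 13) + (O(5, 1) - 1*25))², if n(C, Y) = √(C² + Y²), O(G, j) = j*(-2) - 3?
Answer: (30 - √290)² ≈ 168.24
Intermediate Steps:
O(G, j) = -3 - 2*j (O(G, j) = -2*j - 3 = -3 - 2*j)
(n(-11, 13) + (O(5, 1) - 1*25))² = (√((-11)² + 13²) + ((-3 - 2*1) - 1*25))² = (√(121 + 169) + ((-3 - 2) - 25))² = (√290 + (-5 - 25))² = (√290 - 30)² = (-30 + √290)²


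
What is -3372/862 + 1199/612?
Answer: -515063/263772 ≈ -1.9527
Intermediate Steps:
-3372/862 + 1199/612 = -3372*1/862 + 1199*(1/612) = -1686/431 + 1199/612 = -515063/263772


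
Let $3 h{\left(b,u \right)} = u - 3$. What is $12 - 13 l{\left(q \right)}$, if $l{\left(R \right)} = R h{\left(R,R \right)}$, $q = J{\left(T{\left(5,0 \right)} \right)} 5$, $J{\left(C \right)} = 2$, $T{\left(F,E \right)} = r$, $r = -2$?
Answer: $- \frac{874}{3} \approx -291.33$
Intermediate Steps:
$T{\left(F,E \right)} = -2$
$q = 10$ ($q = 2 \cdot 5 = 10$)
$h{\left(b,u \right)} = -1 + \frac{u}{3}$ ($h{\left(b,u \right)} = \frac{u - 3}{3} = \frac{-3 + u}{3} = -1 + \frac{u}{3}$)
$l{\left(R \right)} = R \left(-1 + \frac{R}{3}\right)$
$12 - 13 l{\left(q \right)} = 12 - 13 \cdot \frac{1}{3} \cdot 10 \left(-3 + 10\right) = 12 - 13 \cdot \frac{1}{3} \cdot 10 \cdot 7 = 12 - \frac{910}{3} = - \frac{874}{3}$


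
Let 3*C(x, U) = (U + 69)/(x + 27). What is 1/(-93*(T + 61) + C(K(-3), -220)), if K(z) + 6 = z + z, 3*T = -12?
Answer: -45/238696 ≈ -0.00018852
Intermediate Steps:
T = -4 (T = (⅓)*(-12) = -4)
K(z) = -6 + 2*z (K(z) = -6 + (z + z) = -6 + 2*z)
C(x, U) = (69 + U)/(3*(27 + x)) (C(x, U) = ((U + 69)/(x + 27))/3 = ((69 + U)/(27 + x))/3 = (69 + U)/(3*(27 + x)))
1/(-93*(T + 61) + C(K(-3), -220)) = 1/(-93*(-4 + 61) + (69 - 220)/(3*(27 + (-6 + 2*(-3))))) = 1/(-93*57 + (⅓)*(-151)/(27 + (-6 - 6))) = 1/(-5301 + (⅓)*(-151)/(27 - 12)) = 1/(-5301 + (⅓)*(-151)/15) = 1/(-5301 + (⅓)*(1/15)*(-151)) = 1/(-5301 - 151/45) = 1/(-238696/45) = -45/238696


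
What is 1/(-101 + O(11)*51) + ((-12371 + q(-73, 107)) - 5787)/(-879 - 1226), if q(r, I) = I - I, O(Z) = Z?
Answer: 1670957/193660 ≈ 8.6283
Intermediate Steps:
q(r, I) = 0
1/(-101 + O(11)*51) + ((-12371 + q(-73, 107)) - 5787)/(-879 - 1226) = 1/(-101 + 11*51) + ((-12371 + 0) - 5787)/(-879 - 1226) = 1/(-101 + 561) + (-12371 - 5787)/(-2105) = 1/460 - 18158*(-1/2105) = 1/460 + 18158/2105 = 1670957/193660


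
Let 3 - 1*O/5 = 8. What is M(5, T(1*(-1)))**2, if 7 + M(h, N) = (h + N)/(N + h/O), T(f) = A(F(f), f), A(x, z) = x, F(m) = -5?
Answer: 49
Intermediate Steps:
O = -25 (O = 15 - 5*8 = 15 - 40 = -25)
T(f) = -5
M(h, N) = -7 + (N + h)/(N - h/25) (M(h, N) = -7 + (h + N)/(N + h/(-25)) = -7 + (N + h)/(N + h*(-1/25)) = -7 + (N + h)/(N - h/25))
M(5, T(1*(-1)))**2 = (2*(-16*5 + 75*(-5))/(5 - 25*(-5)))**2 = (2*(-80 - 375)/(5 + 125))**2 = (2*(-455)/130)**2 = (2*(1/130)*(-455))**2 = (-7)**2 = 49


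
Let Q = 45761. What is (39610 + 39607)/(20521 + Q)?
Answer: 79217/66282 ≈ 1.1952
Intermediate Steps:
(39610 + 39607)/(20521 + Q) = (39610 + 39607)/(20521 + 45761) = 79217/66282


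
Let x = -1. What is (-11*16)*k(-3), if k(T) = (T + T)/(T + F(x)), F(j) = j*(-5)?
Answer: 528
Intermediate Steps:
F(j) = -5*j
k(T) = 2*T/(5 + T) (k(T) = (T + T)/(T - 5*(-1)) = (2*T)/(T + 5) = (2*T)/(5 + T) = 2*T/(5 + T))
(-11*16)*k(-3) = (-11*16)*(2*(-3)/(5 - 3)) = -352*(-3)/2 = -176*(-3) = 528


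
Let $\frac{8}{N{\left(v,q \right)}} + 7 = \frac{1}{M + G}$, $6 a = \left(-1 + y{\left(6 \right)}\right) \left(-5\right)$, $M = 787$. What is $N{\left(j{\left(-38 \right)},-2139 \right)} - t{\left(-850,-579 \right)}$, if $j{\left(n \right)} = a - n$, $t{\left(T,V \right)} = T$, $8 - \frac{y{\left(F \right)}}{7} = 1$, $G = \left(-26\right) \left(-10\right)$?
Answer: $\frac{777553}{916} \approx 848.86$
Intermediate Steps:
$G = 260$
$y{\left(F \right)} = 49$ ($y{\left(F \right)} = 56 - 7 = 49$)
$a = -40$ ($a = \frac{\left(-1 + 49\right) \left(-5\right)}{6} = \frac{48 \left(-5\right)}{6} = \frac{1}{6} \left(-240\right) = -40$)
$j{\left(n \right)} = -40 - n$
$N{\left(v,q \right)} = - \frac{1047}{916}$ ($N{\left(v,q \right)} = \frac{8}{-7 + \frac{1}{787 + 260}} = \frac{8}{-7 + \frac{1}{1047}} = \frac{8}{- \frac{7328}{1047}} = 8 \left(- \frac{1047}{7328}\right) = - \frac{1047}{916}$)
$N{\left(j{\left(-38 \right)},-2139 \right)} - t{\left(-850,-579 \right)} = - \frac{1047}{916} - -850 = - \frac{1047}{916} + 850 = \frac{777553}{916}$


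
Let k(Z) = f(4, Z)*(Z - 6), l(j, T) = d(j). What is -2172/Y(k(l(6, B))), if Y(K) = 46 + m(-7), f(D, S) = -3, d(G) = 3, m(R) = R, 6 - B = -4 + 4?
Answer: -724/13 ≈ -55.692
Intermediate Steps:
B = 6 (B = 6 - (-4 + 4) = 6 - 1*0 = 6 + 0 = 6)
l(j, T) = 3
k(Z) = 18 - 3*Z (k(Z) = -3*(Z - 6) = -3*(-6 + Z) = 18 - 3*Z)
Y(K) = 39 (Y(K) = 46 - 7 = 39)
-2172/Y(k(l(6, B))) = -2172/39 = -2172*1/39 = -724/13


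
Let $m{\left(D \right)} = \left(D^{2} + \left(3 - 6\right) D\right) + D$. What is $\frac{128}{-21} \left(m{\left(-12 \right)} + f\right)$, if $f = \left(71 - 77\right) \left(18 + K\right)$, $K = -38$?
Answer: $- \frac{12288}{7} \approx -1755.4$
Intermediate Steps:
$m{\left(D \right)} = D^{2} - 2 D$ ($m{\left(D \right)} = \left(D^{2} - 3 D\right) + D = D^{2} - 2 D$)
$f = 120$ ($f = \left(71 - 77\right) \left(18 - 38\right) = \left(-6\right) \left(-20\right) = 120$)
$\frac{128}{-21} \left(m{\left(-12 \right)} + f\right) = \frac{128}{-21} \left(- 12 \left(-2 - 12\right) + 120\right) = 128 \left(- \frac{1}{21}\right) \left(\left(-12\right) \left(-14\right) + 120\right) = - \frac{128 \left(168 + 120\right)}{21} = \left(- \frac{128}{21}\right) 288 = - \frac{12288}{7}$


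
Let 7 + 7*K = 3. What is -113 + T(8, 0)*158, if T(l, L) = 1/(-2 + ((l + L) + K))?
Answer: -1594/19 ≈ -83.895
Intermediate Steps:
K = -4/7 (K = -1 + (⅐)*3 = -1 + 3/7 = -4/7 ≈ -0.57143)
T(l, L) = 1/(-18/7 + L + l) (T(l, L) = 1/(-2 + ((l + L) - 4/7)) = 1/(-2 + ((L + l) - 4/7)) = 1/(-2 + (-4/7 + L + l)) = 1/(-18/7 + L + l))
-113 + T(8, 0)*158 = -113 + (7/(-18 + 7*0 + 7*8))*158 = -113 + (7/(-18 + 0 + 56))*158 = -113 + (7/38)*158 = -113 + 553/19 = -1594/19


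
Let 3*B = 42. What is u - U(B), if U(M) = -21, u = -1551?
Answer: -1530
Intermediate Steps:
B = 14 (B = (1/3)*42 = 14)
u - U(B) = -1551 - 1*(-21) = -1551 + 21 = -1530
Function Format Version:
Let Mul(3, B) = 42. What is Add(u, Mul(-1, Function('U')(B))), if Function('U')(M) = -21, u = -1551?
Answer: -1530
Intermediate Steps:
B = 14 (B = Mul(Rational(1, 3), 42) = 14)
Add(u, Mul(-1, Function('U')(B))) = Add(-1551, Mul(-1, -21)) = Add(-1551, 21) = -1530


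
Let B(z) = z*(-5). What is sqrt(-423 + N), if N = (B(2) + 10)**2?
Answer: 3*I*sqrt(47) ≈ 20.567*I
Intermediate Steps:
B(z) = -5*z
N = 0 (N = (-5*2 + 10)**2 = (-10 + 10)**2 = 0**2 = 0)
sqrt(-423 + N) = sqrt(-423 + 0) = sqrt(-423) = 3*I*sqrt(47)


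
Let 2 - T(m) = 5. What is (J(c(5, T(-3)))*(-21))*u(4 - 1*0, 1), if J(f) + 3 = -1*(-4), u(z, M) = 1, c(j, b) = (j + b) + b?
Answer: -21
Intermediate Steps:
T(m) = -3 (T(m) = 2 - 1*5 = 2 - 5 = -3)
c(j, b) = j + 2*b (c(j, b) = (b + j) + b = j + 2*b)
J(f) = 1 (J(f) = -3 - 1*(-4) = -3 + 4 = 1)
(J(c(5, T(-3)))*(-21))*u(4 - 1*0, 1) = (1*(-21))*1 = -21*1 = -21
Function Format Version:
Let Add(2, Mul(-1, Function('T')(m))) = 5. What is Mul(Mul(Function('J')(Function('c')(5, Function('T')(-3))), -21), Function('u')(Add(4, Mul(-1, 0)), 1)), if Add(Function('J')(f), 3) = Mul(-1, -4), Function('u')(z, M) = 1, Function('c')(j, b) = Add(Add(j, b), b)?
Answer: -21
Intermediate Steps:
Function('T')(m) = -3 (Function('T')(m) = Add(2, Mul(-1, 5)) = Add(2, -5) = -3)
Function('c')(j, b) = Add(j, Mul(2, b)) (Function('c')(j, b) = Add(Add(b, j), b) = Add(j, Mul(2, b)))
Function('J')(f) = 1 (Function('J')(f) = Add(-3, Mul(-1, -4)) = Add(-3, 4) = 1)
Mul(Mul(Function('J')(Function('c')(5, Function('T')(-3))), -21), Function('u')(Add(4, Mul(-1, 0)), 1)) = Mul(Mul(1, -21), 1) = Mul(-21, 1) = -21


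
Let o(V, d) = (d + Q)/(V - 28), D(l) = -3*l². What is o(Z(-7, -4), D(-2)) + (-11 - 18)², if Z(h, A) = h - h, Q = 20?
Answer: 5885/7 ≈ 840.71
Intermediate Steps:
Z(h, A) = 0
o(V, d) = (20 + d)/(-28 + V) (o(V, d) = (d + 20)/(V - 28) = (20 + d)/(-28 + V))
o(Z(-7, -4), D(-2)) + (-11 - 18)² = (20 - 3*(-2)²)/(-28 + 0) + (-11 - 18)² = (20 - 3*4)/(-28) + (-29)² = -(20 - 12)/28 + 841 = -1/28*8 + 841 = -2/7 + 841 = 5885/7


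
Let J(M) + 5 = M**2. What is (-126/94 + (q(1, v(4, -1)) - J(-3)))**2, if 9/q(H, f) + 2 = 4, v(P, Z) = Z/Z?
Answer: 6241/8836 ≈ 0.70632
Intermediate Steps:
v(P, Z) = 1
q(H, f) = 9/2 (q(H, f) = 9/(-2 + 4) = 9/2)
J(M) = -5 + M**2
(-126/94 + (q(1, v(4, -1)) - J(-3)))**2 = (-126/94 + (9/2 - (-5 + (-3)**2)))**2 = (-126*1/94 + (9/2 - (-5 + 9)))**2 = (-63/47 + (9/2 - 1*4))**2 = (-63/47 + (9/2 - 4))**2 = (-63/47 + 1/2)**2 = (-79/94)**2 = 6241/8836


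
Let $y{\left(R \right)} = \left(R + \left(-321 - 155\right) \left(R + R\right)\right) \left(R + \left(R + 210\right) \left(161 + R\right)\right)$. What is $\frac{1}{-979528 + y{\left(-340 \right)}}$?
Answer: $\frac{1}{7413206672} \approx 1.3489 \cdot 10^{-10}$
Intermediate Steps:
$y{\left(R \right)} = - 951 R \left(R + \left(161 + R\right) \left(210 + R\right)\right)$ ($y{\left(R \right)} = \left(R - 476 \cdot 2 R\right) \left(R + \left(210 + R\right) \left(161 + R\right)\right) = \left(R - 952 R\right) \left(R + \left(161 + R\right) \left(210 + R\right)\right) = - 951 R \left(R + \left(161 + R\right) \left(210 + R\right)\right)$)
$\frac{1}{-979528 + y{\left(-340 \right)}} = \frac{1}{-979528 - - 323340 \left(33810 + \left(-340\right)^{2} + 372 \left(-340\right)\right)} = \frac{1}{-979528 - - 323340 \left(33810 + 115600 - 126480\right)} = \frac{1}{-979528 - \left(-323340\right) 22930} = \frac{1}{-979528 + 7414186200} = \frac{1}{7413206672}$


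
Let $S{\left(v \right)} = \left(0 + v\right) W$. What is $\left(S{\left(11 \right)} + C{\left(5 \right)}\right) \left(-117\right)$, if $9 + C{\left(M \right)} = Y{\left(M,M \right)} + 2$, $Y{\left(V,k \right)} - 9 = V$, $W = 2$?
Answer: $-3393$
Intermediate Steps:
$Y{\left(V,k \right)} = 9 + V$
$S{\left(v \right)} = 2 v$ ($S{\left(v \right)} = \left(0 + v\right) 2 = v 2 = 2 v$)
$C{\left(M \right)} = 2 + M$ ($C{\left(M \right)} = -9 + \left(\left(9 + M\right) + 2\right) = -9 + \left(11 + M\right) = 2 + M$)
$\left(S{\left(11 \right)} + C{\left(5 \right)}\right) \left(-117\right) = \left(2 \cdot 11 + \left(2 + 5\right)\right) \left(-117\right) = \left(22 + 7\right) \left(-117\right) = 29 \left(-117\right) = -3393$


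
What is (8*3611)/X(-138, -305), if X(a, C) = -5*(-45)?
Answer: 28888/225 ≈ 128.39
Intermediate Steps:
X(a, C) = 225
(8*3611)/X(-138, -305) = (8*3611)/225 = 28888*(1/225) = 28888/225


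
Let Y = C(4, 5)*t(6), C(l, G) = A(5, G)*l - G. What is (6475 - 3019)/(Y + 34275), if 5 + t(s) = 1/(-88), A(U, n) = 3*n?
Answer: 9216/90665 ≈ 0.10165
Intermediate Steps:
C(l, G) = -G + 3*G*l (C(l, G) = (3*G)*l - G = 3*G*l - G = -G + 3*G*l)
t(s) = -441/88 (t(s) = -5 + 1/(-88) = -5 - 1/88 = -441/88)
Y = -2205/8 (Y = (5*(-1 + 3*4))*(-441/88) = (5*(-1 + 12))*(-441/88) = (5*11)*(-441/88) = 55*(-441/88) = -2205/8 ≈ -275.63)
(6475 - 3019)/(Y + 34275) = (6475 - 3019)/(-2205/8 + 34275) = 3456/(271995/8) = 3456*(8/271995) = 9216/90665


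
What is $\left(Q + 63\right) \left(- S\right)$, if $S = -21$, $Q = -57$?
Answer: $126$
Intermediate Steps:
$\left(Q + 63\right) \left(- S\right) = \left(-57 + 63\right) \left(\left(-1\right) \left(-21\right)\right) = 6 \cdot 21 = 126$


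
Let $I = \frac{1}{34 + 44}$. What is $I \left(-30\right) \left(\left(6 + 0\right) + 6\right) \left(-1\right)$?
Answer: $\frac{60}{13} \approx 4.6154$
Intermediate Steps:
$I = \frac{1}{78} \approx 0.012821$
$I \left(-30\right) \left(\left(6 + 0\right) + 6\right) \left(-1\right) = \frac{1}{78} \left(-30\right) \left(\left(6 + 0\right) + 6\right) \left(-1\right) = - \frac{5 \left(6 + 6\right) \left(-1\right)}{13} = - \frac{5 \cdot 12 \left(-1\right)}{13} = \left(- \frac{5}{13}\right) \left(-12\right) = \frac{60}{13}$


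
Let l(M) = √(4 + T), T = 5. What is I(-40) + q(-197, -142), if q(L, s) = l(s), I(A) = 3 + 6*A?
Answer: -234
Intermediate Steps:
l(M) = 3 (l(M) = √(4 + 5) = √9 = 3)
q(L, s) = 3
I(-40) + q(-197, -142) = (3 + 6*(-40)) + 3 = (3 - 240) + 3 = -237 + 3 = -234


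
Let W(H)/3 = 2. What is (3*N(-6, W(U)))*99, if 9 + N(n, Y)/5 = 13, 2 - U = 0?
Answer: 5940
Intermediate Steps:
U = 2 (U = 2 - 1*0 = 2 + 0 = 2)
W(H) = 6 (W(H) = 3*2 = 6)
N(n, Y) = 20 (N(n, Y) = -45 + 5*13 = -45 + 65 = 20)
(3*N(-6, W(U)))*99 = (3*20)*99 = 60*99 = 5940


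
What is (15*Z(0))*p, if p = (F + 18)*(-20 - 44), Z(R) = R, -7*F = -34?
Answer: 0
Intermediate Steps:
F = 34/7 (F = -⅐*(-34) = 34/7 ≈ 4.8571)
p = -10240/7 (p = (34/7 + 18)*(-20 - 44) = (160/7)*(-64) = -10240/7 ≈ -1462.9)
(15*Z(0))*p = (15*0)*(-10240/7) = 0*(-10240/7) = 0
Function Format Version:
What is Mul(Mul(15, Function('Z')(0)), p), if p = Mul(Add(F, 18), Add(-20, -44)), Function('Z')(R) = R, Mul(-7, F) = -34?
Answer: 0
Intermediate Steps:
F = Rational(34, 7) (F = Mul(Rational(-1, 7), -34) = Rational(34, 7) ≈ 4.8571)
p = Rational(-10240, 7) (p = Mul(Add(Rational(34, 7), 18), Add(-20, -44)) = Mul(Rational(160, 7), -64) = Rational(-10240, 7) ≈ -1462.9)
Mul(Mul(15, Function('Z')(0)), p) = Mul(Mul(15, 0), Rational(-10240, 7)) = Mul(0, Rational(-10240, 7)) = 0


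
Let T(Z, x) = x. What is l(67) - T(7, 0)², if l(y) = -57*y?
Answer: -3819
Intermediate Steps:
l(67) - T(7, 0)² = -57*67 - 1*0² = -3819 - 1*0 = -3819 + 0 = -3819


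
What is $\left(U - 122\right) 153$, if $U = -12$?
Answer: $-20502$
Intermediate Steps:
$\left(U - 122\right) 153 = \left(-12 - 122\right) 153 = \left(-134\right) 153 = -20502$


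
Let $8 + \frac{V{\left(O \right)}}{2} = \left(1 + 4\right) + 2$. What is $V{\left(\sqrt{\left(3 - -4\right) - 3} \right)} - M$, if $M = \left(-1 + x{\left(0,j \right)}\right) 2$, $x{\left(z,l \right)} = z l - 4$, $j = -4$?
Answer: $8$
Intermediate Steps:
$x{\left(z,l \right)} = -4 + l z$ ($x{\left(z,l \right)} = l z - 4 = -4 + l z$)
$V{\left(O \right)} = -2$ ($V{\left(O \right)} = -16 + 2 \left(\left(1 + 4\right) + 2\right) = -16 + 2 \left(5 + 2\right) = -16 + 2 \cdot 7 = -16 + 14 = -2$)
$M = -10$ ($M = \left(-1 - 4\right) 2 = \left(-5\right) 2 = -10$)
$V{\left(\sqrt{\left(3 - -4\right) - 3} \right)} - M = -2 - -10 = -2 + 10 = 8$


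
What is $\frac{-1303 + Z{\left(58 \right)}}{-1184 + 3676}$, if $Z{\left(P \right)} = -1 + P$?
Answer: $- \frac{1}{2} \approx -0.5$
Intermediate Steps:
$\frac{-1303 + Z{\left(58 \right)}}{-1184 + 3676} = \frac{-1303 + \left(-1 + 58\right)}{-1184 + 3676} = \frac{-1303 + 57}{2492} = \left(-1246\right) \frac{1}{2492} = - \frac{1}{2}$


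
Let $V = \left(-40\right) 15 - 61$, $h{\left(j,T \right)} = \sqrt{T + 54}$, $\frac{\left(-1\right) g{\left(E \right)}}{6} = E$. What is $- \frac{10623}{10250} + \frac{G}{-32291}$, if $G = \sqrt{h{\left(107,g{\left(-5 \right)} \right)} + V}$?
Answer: $- \frac{10623}{10250} - \frac{i \sqrt{661 - 2 \sqrt{21}}}{32291} \approx -1.0364 - 0.00079066 i$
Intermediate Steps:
$g{\left(E \right)} = - 6 E$
$h{\left(j,T \right)} = \sqrt{54 + T}$
$V = -661$ ($V = -600 - 61 = -661$)
$G = \sqrt{-661 + 2 \sqrt{21}}$ ($G = \sqrt{\sqrt{54 - -30} - 661} = \sqrt{\sqrt{54 + 30} - 661} = \sqrt{\sqrt{84} - 661} = \sqrt{2 \sqrt{21} - 661} = \sqrt{-661 + 2 \sqrt{21}} \approx 25.531 i$)
$- \frac{10623}{10250} + \frac{G}{-32291} = - \frac{10623}{10250} + \frac{\sqrt{-661 + 2 \sqrt{21}}}{-32291} = \left(-10623\right) \frac{1}{10250} + \sqrt{-661 + 2 \sqrt{21}} \left(- \frac{1}{32291}\right) = - \frac{10623}{10250} - \frac{\sqrt{-661 + 2 \sqrt{21}}}{32291}$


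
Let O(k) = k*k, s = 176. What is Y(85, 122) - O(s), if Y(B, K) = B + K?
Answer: -30769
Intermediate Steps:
O(k) = k²
Y(85, 122) - O(s) = (85 + 122) - 1*176² = 207 - 1*30976 = 207 - 30976 = -30769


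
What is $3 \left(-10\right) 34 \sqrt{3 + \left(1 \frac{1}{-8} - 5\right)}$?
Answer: $- 255 i \sqrt{34} \approx - 1486.9 i$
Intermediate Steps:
$3 \left(-10\right) 34 \sqrt{3 + \left(1 \frac{1}{-8} - 5\right)} = \left(-30\right) 34 \sqrt{3 + \left(1 \left(- \frac{1}{8}\right) - 5\right)} = - 1020 \sqrt{3 - \frac{41}{8}} = - 1020 \sqrt{- \frac{17}{8}} = - 1020 \frac{i \sqrt{34}}{4} = - 255 i \sqrt{34}$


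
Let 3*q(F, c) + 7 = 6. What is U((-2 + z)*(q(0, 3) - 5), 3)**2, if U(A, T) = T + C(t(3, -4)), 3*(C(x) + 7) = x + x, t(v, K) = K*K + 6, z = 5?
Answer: 1024/9 ≈ 113.78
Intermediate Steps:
t(v, K) = 6 + K**2 (t(v, K) = K**2 + 6 = 6 + K**2)
q(F, c) = -1/3 (q(F, c) = -7/3 + (1/3)*6 = -7/3 + 2 = -1/3)
C(x) = -7 + 2*x/3 (C(x) = -7 + (x + x)/3 = -7 + (2*x)/3 = -7 + 2*x/3)
U(A, T) = 23/3 + T (U(A, T) = T + (-7 + 2*(6 + (-4)**2)/3) = T + (-7 + 2*(6 + 16)/3) = T + (-7 + (2/3)*22) = T + (-7 + 44/3) = T + 23/3 = 23/3 + T)
U((-2 + z)*(q(0, 3) - 5), 3)**2 = (23/3 + 3)**2 = (32/3)**2 = 1024/9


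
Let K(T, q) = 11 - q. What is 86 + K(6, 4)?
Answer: 93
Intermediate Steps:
86 + K(6, 4) = 86 + (11 - 1*4) = 86 + (11 - 4) = 86 + 7 = 93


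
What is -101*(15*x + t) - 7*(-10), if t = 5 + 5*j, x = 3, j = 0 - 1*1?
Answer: -4475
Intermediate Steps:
j = -1 (j = 0 - 1 = -1)
t = 0 (t = 5 + 5*(-1) = 5 - 5 = 0)
-101*(15*x + t) - 7*(-10) = -101*(15*3 + 0) - 7*(-10) = -101*(45 + 0) - 1*(-70) = -101*45 + 70 = -4545 + 70 = -4475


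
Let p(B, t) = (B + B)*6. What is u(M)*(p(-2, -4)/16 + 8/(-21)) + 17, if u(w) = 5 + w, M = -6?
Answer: 793/42 ≈ 18.881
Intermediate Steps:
p(B, t) = 12*B (p(B, t) = (2*B)*6 = 12*B)
u(M)*(p(-2, -4)/16 + 8/(-21)) + 17 = (5 - 6)*((12*(-2))/16 + 8/(-21)) + 17 = -(-24*1/16 + 8*(-1/21)) + 17 = -(-3/2 - 8/21) + 17 = -1*(-79/42) + 17 = 79/42 + 17 = 793/42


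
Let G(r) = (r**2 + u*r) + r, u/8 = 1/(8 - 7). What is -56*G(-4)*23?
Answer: 25760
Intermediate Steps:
u = 8 (u = 8/(8 - 7) = 8/1 = 8*1 = 8)
G(r) = r**2 + 9*r (G(r) = (r**2 + 8*r) + r = r**2 + 9*r)
-56*G(-4)*23 = -(-224)*(9 - 4)*23 = -(-224)*5*23 = -56*(-20)*23 = 1120*23 = 25760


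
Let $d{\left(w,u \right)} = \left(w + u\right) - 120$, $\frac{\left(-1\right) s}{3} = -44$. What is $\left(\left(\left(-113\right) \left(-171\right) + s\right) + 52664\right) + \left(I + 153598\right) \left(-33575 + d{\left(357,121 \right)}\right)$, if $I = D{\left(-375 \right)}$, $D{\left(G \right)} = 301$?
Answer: $-5111990964$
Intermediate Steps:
$s = 132$ ($s = \left(-3\right) \left(-44\right) = 132$)
$I = 301$
$d{\left(w,u \right)} = -120 + u + w$ ($d{\left(w,u \right)} = \left(u + w\right) - 120 = -120 + u + w$)
$\left(\left(\left(-113\right) \left(-171\right) + s\right) + 52664\right) + \left(I + 153598\right) \left(-33575 + d{\left(357,121 \right)}\right) = \left(\left(\left(-113\right) \left(-171\right) + 132\right) + 52664\right) + \left(301 + 153598\right) \left(-33575 + \left(-120 + 121 + 357\right)\right) = \left(\left(19323 + 132\right) + 52664\right) + 153899 \left(-33575 + 358\right) = \left(19455 + 52664\right) + 153899 \left(-33217\right) = 72119 - 5112063083 = -5111990964$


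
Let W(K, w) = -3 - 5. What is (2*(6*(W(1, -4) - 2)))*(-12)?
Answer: 1440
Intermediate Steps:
W(K, w) = -8
(2*(6*(W(1, -4) - 2)))*(-12) = (2*(6*(-8 - 2)))*(-12) = (2*(6*(-10)))*(-12) = (2*(-60))*(-12) = -120*(-12) = 1440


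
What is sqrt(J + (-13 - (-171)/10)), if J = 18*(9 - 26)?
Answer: I*sqrt(30190)/10 ≈ 17.375*I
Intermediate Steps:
J = -306 (J = 18*(-17) = -306)
sqrt(J + (-13 - (-171)/10)) = sqrt(-306 + (-13 - (-171)/10)) = sqrt(-306 + (-13 - 9*(-19/10))) = sqrt(-306 + (-13 + 171/10)) = sqrt(-306 + 41/10) = sqrt(-3019/10) = I*sqrt(30190)/10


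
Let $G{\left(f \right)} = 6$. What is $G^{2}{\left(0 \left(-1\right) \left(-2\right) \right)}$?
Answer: $36$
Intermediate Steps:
$G^{2}{\left(0 \left(-1\right) \left(-2\right) \right)} = 6^{2} = 36$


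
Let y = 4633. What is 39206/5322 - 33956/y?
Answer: 463783/12328413 ≈ 0.037619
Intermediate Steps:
39206/5322 - 33956/y = 39206/5322 - 33956/4633 = 39206*(1/5322) - 33956*1/4633 = 19603/2661 - 33956/4633 = 463783/12328413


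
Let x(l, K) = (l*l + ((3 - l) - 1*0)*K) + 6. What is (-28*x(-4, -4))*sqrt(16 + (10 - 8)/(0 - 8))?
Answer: 252*sqrt(7) ≈ 666.73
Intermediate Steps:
x(l, K) = 6 + l**2 + K*(3 - l) (x(l, K) = (l**2 + ((3 - l) + 0)*K) + 6 = (l**2 + (3 - l)*K) + 6 = (l**2 + K*(3 - l)) + 6 = 6 + l**2 + K*(3 - l))
(-28*x(-4, -4))*sqrt(16 + (10 - 8)/(0 - 8)) = (-28*(6 + (-4)**2 + 3*(-4) - 1*(-4)*(-4)))*sqrt(16 + (10 - 8)/(0 - 8)) = (-28*(6 + 16 - 12 - 16))*sqrt(16 + 2/(-8)) = (-28*(-6))*sqrt(16 + 2*(-1/8)) = 168*sqrt(16 - 1/4) = 168*sqrt(63/4) = 168*(3*sqrt(7)/2) = 252*sqrt(7)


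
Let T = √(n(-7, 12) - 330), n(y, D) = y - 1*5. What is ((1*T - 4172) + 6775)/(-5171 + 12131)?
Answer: 2603/6960 + I*√38/2320 ≈ 0.37399 + 0.0026571*I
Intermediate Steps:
n(y, D) = -5 + y (n(y, D) = y - 5 = -5 + y)
T = 3*I*√38 (T = √((-5 - 7) - 330) = √(-12 - 330) = √(-342) = 3*I*√38 ≈ 18.493*I)
((1*T - 4172) + 6775)/(-5171 + 12131) = ((1*(3*I*√38) - 4172) + 6775)/(-5171 + 12131) = ((3*I*√38 - 4172) + 6775)/6960 = ((-4172 + 3*I*√38) + 6775)*(1/6960) = (2603 + 3*I*√38)*(1/6960) = 2603/6960 + I*√38/2320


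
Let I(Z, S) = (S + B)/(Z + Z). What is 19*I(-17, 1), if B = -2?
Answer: 19/34 ≈ 0.55882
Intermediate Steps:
I(Z, S) = (-2 + S)/(2*Z) (I(Z, S) = (S - 2)/(Z + Z) = (-2 + S)/((2*Z)) = (-2 + S)*(1/(2*Z)) = (-2 + S)/(2*Z))
19*I(-17, 1) = 19*((1/2)*(-2 + 1)/(-17)) = 19*((1/2)*(-1/17)*(-1)) = 19*(1/34) = 19/34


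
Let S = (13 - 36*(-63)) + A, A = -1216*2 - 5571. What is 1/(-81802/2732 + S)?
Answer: -1366/7857153 ≈ -0.00017385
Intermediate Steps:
A = -8003 (A = -152*16 - 5571 = -2432 - 5571 = -8003)
S = -5722 (S = (13 - 36*(-63)) - 8003 = (13 + 2268) - 8003 = 2281 - 8003 = -5722)
1/(-81802/2732 + S) = 1/(-81802/2732 - 5722) = 1/(-81802*1/2732 - 5722) = 1/(-40901/1366 - 5722) = 1/(-7857153/1366) = -1366/7857153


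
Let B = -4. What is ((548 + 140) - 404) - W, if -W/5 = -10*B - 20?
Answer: 384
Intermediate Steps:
W = -100 (W = -5*(-10*(-4) - 20) = -5*(40 - 20) = -5*20 = -100)
((548 + 140) - 404) - W = ((548 + 140) - 404) - 1*(-100) = (688 - 404) + 100 = 284 + 100 = 384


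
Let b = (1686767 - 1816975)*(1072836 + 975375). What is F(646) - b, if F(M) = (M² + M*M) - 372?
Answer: 266694292148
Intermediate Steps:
F(M) = -372 + 2*M² (F(M) = (M² + M²) - 372 = 2*M² - 372 = -372 + 2*M²)
b = -266693457888 (b = -130208*2048211 = -266693457888)
F(646) - b = (-372 + 2*646²) - 1*(-266693457888) = (-372 + 2*417316) + 266693457888 = (-372 + 834632) + 266693457888 = 834260 + 266693457888 = 266694292148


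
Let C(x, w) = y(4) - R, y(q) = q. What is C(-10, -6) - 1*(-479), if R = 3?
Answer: 480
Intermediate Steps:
C(x, w) = 1 (C(x, w) = 4 - 1*3 = 4 - 3 = 1)
C(-10, -6) - 1*(-479) = 1 - 1*(-479) = 1 + 479 = 480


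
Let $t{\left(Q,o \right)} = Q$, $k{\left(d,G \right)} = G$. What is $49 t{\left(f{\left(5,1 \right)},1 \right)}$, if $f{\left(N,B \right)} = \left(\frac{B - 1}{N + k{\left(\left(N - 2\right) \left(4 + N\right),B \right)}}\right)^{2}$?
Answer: $0$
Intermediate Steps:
$f{\left(N,B \right)} = \frac{\left(-1 + B\right)^{2}}{\left(B + N\right)^{2}}$ ($f{\left(N,B \right)} = \left(\frac{B - 1}{N + B}\right)^{2} = \left(\frac{-1 + B}{B + N}\right)^{2} = \frac{\left(-1 + B\right)^{2}}{\left(B + N\right)^{2}}$)
$49 t{\left(f{\left(5,1 \right)},1 \right)} = 49 \frac{\left(-1 + 1\right)^{2}}{\left(1 + 5\right)^{2}} = 49 \frac{0^{2}}{36} = 49 \cdot 0 \cdot \frac{1}{36} = 49 \cdot 0 = 0$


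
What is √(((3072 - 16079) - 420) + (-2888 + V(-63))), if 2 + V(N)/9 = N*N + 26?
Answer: √19622 ≈ 140.08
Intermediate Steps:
V(N) = 216 + 9*N² (V(N) = -18 + 9*(N*N + 26) = -18 + 9*(N² + 26) = -18 + 9*(26 + N²) = -18 + (234 + 9*N²) = 216 + 9*N²)
√(((3072 - 16079) - 420) + (-2888 + V(-63))) = √(((3072 - 16079) - 420) + (-2888 + (216 + 9*(-63)²))) = √((-13007 - 420) + (-2888 + (216 + 9*3969))) = √(-13427 + (-2888 + (216 + 35721))) = √(-13427 + (-2888 + 35937)) = √(-13427 + 33049) = √19622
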